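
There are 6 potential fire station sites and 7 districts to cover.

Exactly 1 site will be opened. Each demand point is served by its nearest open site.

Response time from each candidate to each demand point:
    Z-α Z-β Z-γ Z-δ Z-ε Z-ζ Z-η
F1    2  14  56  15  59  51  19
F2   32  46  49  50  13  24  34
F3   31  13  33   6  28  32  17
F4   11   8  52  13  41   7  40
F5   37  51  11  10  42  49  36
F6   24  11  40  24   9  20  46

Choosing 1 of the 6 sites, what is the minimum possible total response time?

160

Open {F3}.
  Z-α→F3 31, Z-β→F3 13, Z-γ→F3 33, Z-δ→F3 6, Z-ε→F3 28, Z-ζ→F3 32, Z-η→F3 17  ⇒ total 160.
Compare {F4}: total 172.
Compare {F6}: total 174.
No size-1 selection does better; minimum is 160.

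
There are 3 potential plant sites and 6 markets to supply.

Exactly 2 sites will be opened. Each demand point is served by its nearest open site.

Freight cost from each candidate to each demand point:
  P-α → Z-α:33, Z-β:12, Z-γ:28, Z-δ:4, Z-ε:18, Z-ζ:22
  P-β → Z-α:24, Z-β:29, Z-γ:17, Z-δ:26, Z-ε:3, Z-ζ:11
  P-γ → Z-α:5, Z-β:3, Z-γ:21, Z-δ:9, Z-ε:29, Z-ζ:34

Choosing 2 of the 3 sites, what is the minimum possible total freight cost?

48

Open {P-β, P-γ}.
  Z-α→P-γ 5, Z-β→P-γ 3, Z-γ→P-β 17, Z-δ→P-γ 9, Z-ε→P-β 3, Z-ζ→P-β 11  ⇒ total 48.
Compare {P-α, P-β}: total 71.
Compare {P-α, P-γ}: total 73.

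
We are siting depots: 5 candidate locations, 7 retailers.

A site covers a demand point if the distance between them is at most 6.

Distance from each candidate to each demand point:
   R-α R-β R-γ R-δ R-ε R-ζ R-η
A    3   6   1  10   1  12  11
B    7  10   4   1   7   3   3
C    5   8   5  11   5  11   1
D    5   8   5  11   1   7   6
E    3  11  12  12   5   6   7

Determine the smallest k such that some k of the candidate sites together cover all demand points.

2

Coverage sets (demand points within 6 of each site):
  A: {R-α, R-β, R-γ, R-ε}
  B: {R-γ, R-δ, R-ζ, R-η}
  C: {R-α, R-γ, R-ε, R-η}
  D: {R-α, R-γ, R-ε, R-η}
  E: {R-α, R-ε, R-ζ}
No single site covers all 7 demand points.
But {A, B} covers everything, so the minimum is 2.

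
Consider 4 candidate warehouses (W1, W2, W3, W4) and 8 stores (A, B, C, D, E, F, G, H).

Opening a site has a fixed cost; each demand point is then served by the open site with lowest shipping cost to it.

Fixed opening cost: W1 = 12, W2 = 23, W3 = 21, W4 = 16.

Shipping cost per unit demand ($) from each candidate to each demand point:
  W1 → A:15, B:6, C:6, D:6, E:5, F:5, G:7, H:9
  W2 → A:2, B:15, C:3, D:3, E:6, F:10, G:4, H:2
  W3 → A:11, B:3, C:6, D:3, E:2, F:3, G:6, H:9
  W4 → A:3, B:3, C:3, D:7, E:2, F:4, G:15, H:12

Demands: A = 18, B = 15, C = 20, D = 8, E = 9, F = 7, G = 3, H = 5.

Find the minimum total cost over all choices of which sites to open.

Open {W2, W3}: assign each demand point to its cheapest open site.
  A→W2 18×2=36, B→W3 15×3=45, C→W2 20×3=60, D→W2 8×3=24, E→W3 9×2=18, F→W3 7×3=21, G→W2 3×4=12, H→W2 5×2=10
  shipping cost 226, fixed 44 → total 270.
Compare {W2, W4}: shipping cost 233 + fixed 39 = 272.
Compare {W1, W2, W3}: shipping cost 226 + fixed 56 = 282.
Compare {W1, W2, W4}: shipping cost 233 + fixed 51 = 284.
All other subsets cost ≥ 272. Minimum total cost: 270.

270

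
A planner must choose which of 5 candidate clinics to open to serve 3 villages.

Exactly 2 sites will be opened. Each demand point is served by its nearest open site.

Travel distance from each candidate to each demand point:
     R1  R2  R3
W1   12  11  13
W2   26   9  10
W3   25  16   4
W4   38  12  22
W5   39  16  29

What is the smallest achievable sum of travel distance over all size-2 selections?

27

Open {W1, W3}.
  R1→W1 12, R2→W1 11, R3→W3 4  ⇒ total 27.
Compare {W1, W2}: total 31.
Compare {W1, W4}: total 36.
No size-2 selection does better; minimum is 27.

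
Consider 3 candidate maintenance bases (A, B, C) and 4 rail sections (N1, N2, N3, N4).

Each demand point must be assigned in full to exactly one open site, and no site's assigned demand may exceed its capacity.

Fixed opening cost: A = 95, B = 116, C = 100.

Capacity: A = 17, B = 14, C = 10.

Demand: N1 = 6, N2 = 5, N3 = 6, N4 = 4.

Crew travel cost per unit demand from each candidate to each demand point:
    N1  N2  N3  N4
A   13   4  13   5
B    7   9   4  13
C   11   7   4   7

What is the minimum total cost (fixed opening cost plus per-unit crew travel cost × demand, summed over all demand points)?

317

Open {A, B}; cheapest assignment that respects the capacities:
  A (cap 17, load 9): N2, N4 — cost 5×4 + 4×5 = 40
  B (cap 14, load 12): N1, N3 — cost 6×7 + 6×4 = 66
  Shipping 106, fixed 211 → total 317.
  Any other capacity-feasible assignment to {A, B} ships for at least 106.
Compare {A, C}: its best feasible assignment gives total 337.
Compare {B, C}: its best feasible assignment gives total 345.
Every other set of open sites that can feasibly serve all demand totals ≥ 337 even under its best assignment. Minimum: 317.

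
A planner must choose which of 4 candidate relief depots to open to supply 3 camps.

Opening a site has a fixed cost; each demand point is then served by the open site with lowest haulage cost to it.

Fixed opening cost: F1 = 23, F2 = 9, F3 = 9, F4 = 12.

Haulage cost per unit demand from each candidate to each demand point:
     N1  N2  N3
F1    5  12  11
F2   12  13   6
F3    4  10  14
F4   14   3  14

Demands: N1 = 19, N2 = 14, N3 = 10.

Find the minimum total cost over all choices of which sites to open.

208

Open {F2, F3, F4}: assign each demand point to its cheapest open site.
  N1→F3 19×4=76, N2→F4 14×3=42, N3→F2 10×6=60
  haulage cost 178, fixed 30 → total 208.
Compare {F1, F2, F3, F4}: haulage cost 178 + fixed 53 = 231.
Compare {F1, F2, F4}: haulage cost 197 + fixed 44 = 241.
Compare {F1, F3, F4}: haulage cost 228 + fixed 44 = 272.
All other subsets cost ≥ 231. Minimum total cost: 208.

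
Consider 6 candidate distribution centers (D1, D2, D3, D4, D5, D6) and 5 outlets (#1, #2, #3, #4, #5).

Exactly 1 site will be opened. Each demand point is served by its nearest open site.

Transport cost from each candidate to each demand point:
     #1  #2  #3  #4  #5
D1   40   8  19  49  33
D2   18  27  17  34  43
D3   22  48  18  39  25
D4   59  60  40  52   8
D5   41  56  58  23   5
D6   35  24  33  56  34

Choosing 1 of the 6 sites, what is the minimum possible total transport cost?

Open {D2}.
  #1→D2 18, #2→D2 27, #3→D2 17, #4→D2 34, #5→D2 43  ⇒ total 139.
Compare {D1}: total 149.
Compare {D3}: total 152.
No size-1 selection does better; minimum is 139.

139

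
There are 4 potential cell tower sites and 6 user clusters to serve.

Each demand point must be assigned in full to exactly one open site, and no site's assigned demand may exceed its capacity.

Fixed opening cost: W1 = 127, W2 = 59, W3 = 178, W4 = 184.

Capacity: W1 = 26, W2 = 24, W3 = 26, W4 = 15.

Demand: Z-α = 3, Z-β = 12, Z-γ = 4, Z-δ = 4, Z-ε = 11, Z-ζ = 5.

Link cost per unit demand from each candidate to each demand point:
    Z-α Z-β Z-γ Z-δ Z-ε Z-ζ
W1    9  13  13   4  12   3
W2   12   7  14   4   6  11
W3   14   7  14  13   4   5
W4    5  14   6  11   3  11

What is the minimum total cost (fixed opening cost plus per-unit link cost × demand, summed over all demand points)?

Open {W1, W2}; cheapest assignment that respects the capacities:
  W1 (cap 26, load 16): Z-α, Z-γ, Z-δ, Z-ζ — cost 3×9 + 4×13 + 4×4 + 5×3 = 110
  W2 (cap 24, load 23): Z-β, Z-ε — cost 12×7 + 11×6 = 150
  Shipping 260, fixed 186 → total 446.
  Any other capacity-feasible assignment to {W1, W2} ships for at least 260.
Compare {W2, W4}: its best feasible assignment gives total 491.
Compare {W2, W3}: its best feasible assignment gives total 498.
Every other set of open sites that can feasibly serve all demand totals ≥ 491 even under its best assignment. Minimum: 446.

446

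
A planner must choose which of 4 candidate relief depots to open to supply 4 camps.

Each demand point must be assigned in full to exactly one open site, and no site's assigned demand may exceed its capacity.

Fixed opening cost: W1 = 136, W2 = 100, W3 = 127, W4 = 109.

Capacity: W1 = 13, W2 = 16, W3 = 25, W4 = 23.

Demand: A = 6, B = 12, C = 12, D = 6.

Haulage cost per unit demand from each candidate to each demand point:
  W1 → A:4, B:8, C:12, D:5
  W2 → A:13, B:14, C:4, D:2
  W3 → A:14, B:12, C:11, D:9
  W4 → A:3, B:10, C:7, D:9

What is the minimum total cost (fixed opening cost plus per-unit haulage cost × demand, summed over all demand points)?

536

Open {W3, W4}; cheapest assignment that respects the capacities:
  W3 (cap 25, load 18): B, D — cost 12×12 + 6×9 = 198
  W4 (cap 23, load 18): A, C — cost 6×3 + 12×7 = 102
  Shipping 300, fixed 236 → total 536.
  Any other capacity-feasible assignment to {W3, W4} ships for at least 300.
Compare {W1, W2, W4}: its best feasible assignment gives total 555.
Compare {W2, W3}: its best feasible assignment gives total 557.
Every other set of open sites that can feasibly serve all demand totals ≥ 555 even under its best assignment. Minimum: 536.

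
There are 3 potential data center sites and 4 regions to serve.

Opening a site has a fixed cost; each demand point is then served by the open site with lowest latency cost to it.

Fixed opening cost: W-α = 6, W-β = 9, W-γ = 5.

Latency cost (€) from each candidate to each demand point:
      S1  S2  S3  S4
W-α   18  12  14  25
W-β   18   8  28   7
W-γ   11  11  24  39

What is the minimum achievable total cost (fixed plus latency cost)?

Open {W-α, W-β, W-γ}: assign each demand point to its cheapest open site.
  S1→W-γ 11, S2→W-β 8, S3→W-α 14, S4→W-β 7
  latency cost 40, fixed 20 → total 60.
Compare {W-α, W-β}: latency cost 47 + fixed 15 = 62.
Compare {W-β, W-γ}: latency cost 50 + fixed 14 = 64.
Compare {W-β}: latency cost 61 + fixed 9 = 70.
All other subsets cost ≥ 62. Minimum total cost: 60.

60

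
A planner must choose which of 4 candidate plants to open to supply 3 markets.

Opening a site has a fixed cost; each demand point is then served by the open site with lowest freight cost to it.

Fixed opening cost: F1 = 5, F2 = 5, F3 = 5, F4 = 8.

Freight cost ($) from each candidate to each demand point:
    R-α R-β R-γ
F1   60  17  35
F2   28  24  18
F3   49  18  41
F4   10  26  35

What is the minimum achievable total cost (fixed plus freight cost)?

Open {F1, F2, F4}: assign each demand point to its cheapest open site.
  R-α→F4 10, R-β→F1 17, R-γ→F2 18
  freight cost 45, fixed 18 → total 63.
Compare {F2, F3, F4}: freight cost 46 + fixed 18 = 64.
Compare {F2, F4}: freight cost 52 + fixed 13 = 65.
Compare {F1, F2, F3, F4}: freight cost 45 + fixed 23 = 68.
All other subsets cost ≥ 64. Minimum total cost: 63.

63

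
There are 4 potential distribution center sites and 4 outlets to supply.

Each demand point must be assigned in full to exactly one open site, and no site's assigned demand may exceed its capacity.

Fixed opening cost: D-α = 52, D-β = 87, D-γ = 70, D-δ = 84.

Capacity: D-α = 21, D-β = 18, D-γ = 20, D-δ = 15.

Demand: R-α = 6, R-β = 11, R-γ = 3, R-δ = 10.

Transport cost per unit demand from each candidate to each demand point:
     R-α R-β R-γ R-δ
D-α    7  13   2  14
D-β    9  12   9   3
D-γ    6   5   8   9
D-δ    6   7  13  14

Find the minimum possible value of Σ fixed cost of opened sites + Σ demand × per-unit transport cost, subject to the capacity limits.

Open {D-β, D-γ}; cheapest assignment that respects the capacities:
  D-β (cap 18, load 10): R-δ — cost 10×3 = 30
  D-γ (cap 20, load 20): R-α, R-β, R-γ — cost 6×6 + 11×5 + 3×8 = 115
  Shipping 145, fixed 157 → total 302.
  Any other capacity-feasible assignment to {D-β, D-γ} ships for at least 145.
Compare {D-α, D-β, D-γ}: its best feasible assignment gives total 336.
Compare {D-α, D-γ}: its best feasible assignment gives total 359.
Every other set of open sites that can feasibly serve all demand totals ≥ 336 even under its best assignment. Minimum: 302.

302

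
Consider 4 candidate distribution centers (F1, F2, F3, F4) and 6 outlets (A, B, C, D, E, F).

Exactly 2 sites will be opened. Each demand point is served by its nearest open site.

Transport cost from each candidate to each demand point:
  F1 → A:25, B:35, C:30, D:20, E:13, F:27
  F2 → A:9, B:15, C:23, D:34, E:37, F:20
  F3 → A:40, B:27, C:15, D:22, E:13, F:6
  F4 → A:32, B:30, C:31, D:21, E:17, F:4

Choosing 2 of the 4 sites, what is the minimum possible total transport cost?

80

Open {F2, F3}.
  A→F2 9, B→F2 15, C→F3 15, D→F3 22, E→F3 13, F→F3 6  ⇒ total 80.
Compare {F2, F4}: total 89.
Compare {F1, F2}: total 100.
No size-2 selection does better; minimum is 80.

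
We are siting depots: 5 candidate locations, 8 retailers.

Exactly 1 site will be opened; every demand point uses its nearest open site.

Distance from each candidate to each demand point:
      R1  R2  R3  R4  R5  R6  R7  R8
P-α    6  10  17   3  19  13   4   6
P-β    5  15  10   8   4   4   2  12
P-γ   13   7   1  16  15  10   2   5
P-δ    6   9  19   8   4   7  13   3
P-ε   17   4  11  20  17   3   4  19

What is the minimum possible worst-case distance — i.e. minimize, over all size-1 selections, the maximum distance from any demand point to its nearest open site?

15

Open {P-β}.
  Farthest demand point is R2 at distance 15 (to P-β); all others are ≤ 15.
With {P-γ} the worst case is 16.
With {P-α} the worst case is 19.
No size-1 selection achieves below 15.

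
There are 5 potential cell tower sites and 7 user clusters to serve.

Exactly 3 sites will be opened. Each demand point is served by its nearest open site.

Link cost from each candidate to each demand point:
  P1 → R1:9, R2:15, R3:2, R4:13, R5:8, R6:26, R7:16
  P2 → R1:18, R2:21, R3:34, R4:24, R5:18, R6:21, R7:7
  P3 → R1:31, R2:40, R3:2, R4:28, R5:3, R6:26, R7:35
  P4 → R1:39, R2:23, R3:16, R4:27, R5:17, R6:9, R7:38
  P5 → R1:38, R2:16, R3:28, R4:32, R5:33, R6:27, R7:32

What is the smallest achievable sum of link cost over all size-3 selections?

Open {P1, P2, P4}.
  R1→P1 9, R2→P1 15, R3→P1 2, R4→P1 13, R5→P1 8, R6→P4 9, R7→P2 7  ⇒ total 63.
Compare {P1, P3, P4}: total 67.
Compare {P1, P2, P3}: total 70.
No size-3 selection does better; minimum is 63.

63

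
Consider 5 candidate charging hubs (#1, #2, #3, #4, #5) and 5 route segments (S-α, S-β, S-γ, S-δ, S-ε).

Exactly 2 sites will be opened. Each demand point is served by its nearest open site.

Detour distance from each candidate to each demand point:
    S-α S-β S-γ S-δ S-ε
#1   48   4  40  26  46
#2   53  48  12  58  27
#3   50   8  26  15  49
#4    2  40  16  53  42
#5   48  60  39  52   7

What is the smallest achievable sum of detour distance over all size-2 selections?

83

Open {#3, #4}.
  S-α→#4 2, S-β→#3 8, S-γ→#4 16, S-δ→#3 15, S-ε→#4 42  ⇒ total 83.
Compare {#1, #4}: total 90.
Compare {#3, #5}: total 104.
No size-2 selection does better; minimum is 83.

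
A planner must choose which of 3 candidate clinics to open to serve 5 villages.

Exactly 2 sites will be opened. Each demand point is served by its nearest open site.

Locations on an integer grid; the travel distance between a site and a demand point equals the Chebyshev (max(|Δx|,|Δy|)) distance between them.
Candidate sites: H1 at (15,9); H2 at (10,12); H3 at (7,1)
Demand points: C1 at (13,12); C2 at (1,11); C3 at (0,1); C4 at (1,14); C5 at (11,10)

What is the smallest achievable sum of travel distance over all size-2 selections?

30

Open {H2, H3}.
  C1→H2 3, C2→H2 9, C3→H3 7, C4→H2 9, C5→H2 2  ⇒ total 30.
Compare {H1, H2}: total 34.
Compare {H1, H3}: total 37.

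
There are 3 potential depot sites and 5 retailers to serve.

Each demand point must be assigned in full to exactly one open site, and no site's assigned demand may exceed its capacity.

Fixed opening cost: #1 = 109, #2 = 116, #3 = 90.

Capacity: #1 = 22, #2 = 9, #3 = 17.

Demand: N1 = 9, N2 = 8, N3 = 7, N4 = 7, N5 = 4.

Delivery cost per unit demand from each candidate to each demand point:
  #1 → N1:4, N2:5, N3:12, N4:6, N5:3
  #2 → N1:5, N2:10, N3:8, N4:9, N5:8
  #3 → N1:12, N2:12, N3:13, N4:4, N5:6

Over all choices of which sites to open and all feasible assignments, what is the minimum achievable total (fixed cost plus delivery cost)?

Open {#1, #3}; cheapest assignment that respects the capacities:
  #1 (cap 22, load 21): N1, N2, N5 — cost 9×4 + 8×5 + 4×3 = 88
  #3 (cap 17, load 14): N3, N4 — cost 7×13 + 7×4 = 119
  Shipping 207, fixed 199 → total 406.
  Any other capacity-feasible assignment to {#1, #3} ships for at least 207.
Compare {#1, #2, #3}: its best feasible assignment gives total 487.
Every other set of open sites that can feasibly serve all demand totals ≥ 487 even under its best assignment. Minimum: 406.

406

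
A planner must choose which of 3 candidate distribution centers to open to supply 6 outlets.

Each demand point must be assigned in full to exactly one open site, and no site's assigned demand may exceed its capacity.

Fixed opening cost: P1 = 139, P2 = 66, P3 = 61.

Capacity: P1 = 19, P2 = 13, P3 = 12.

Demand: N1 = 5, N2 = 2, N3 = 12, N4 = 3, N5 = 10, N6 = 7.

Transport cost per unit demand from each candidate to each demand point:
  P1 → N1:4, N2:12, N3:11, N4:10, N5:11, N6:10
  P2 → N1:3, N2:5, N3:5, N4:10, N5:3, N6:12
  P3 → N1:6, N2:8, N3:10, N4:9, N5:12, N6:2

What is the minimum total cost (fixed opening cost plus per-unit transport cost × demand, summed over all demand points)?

Open {P1, P2, P3}; cheapest assignment that respects the capacities:
  P1 (cap 19, load 17): N1, N3 — cost 5×4 + 12×11 = 152
  P2 (cap 13, load 12): N2, N5 — cost 2×5 + 10×3 = 40
  P3 (cap 12, load 10): N4, N6 — cost 3×9 + 7×2 = 41
  Shipping 233, fixed 266 → total 499.
  Any other capacity-feasible assignment to {P1, P2, P3} ships for at least 233.
Total demand is 39 and no other set of sites has combined capacity ≥ 39, so {P1, P2, P3} is the only feasible choice of open sites. Minimum: 499.

499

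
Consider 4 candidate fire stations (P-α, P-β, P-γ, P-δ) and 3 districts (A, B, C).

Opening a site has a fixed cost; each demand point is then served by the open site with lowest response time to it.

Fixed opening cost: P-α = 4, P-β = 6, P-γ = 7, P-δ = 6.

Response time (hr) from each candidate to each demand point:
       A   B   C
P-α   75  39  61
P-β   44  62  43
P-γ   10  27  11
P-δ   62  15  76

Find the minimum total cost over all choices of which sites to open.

49

Open {P-γ, P-δ}: assign each demand point to its cheapest open site.
  A→P-γ 10, B→P-δ 15, C→P-γ 11
  response time 36, fixed 13 → total 49.
Compare {P-α, P-γ, P-δ}: response time 36 + fixed 17 = 53.
Compare {P-γ}: response time 48 + fixed 7 = 55.
Compare {P-β, P-γ, P-δ}: response time 36 + fixed 19 = 55.
All other subsets cost ≥ 53. Minimum total cost: 49.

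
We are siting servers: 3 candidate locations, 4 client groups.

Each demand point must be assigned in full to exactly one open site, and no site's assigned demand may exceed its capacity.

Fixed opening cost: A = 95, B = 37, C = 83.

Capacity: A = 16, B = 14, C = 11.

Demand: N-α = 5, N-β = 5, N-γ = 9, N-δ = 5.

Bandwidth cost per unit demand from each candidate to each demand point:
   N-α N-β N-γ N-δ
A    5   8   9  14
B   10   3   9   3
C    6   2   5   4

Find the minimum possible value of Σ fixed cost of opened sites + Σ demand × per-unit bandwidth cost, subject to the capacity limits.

256

Open {B, C}; cheapest assignment that respects the capacities:
  B (cap 14, load 14): N-γ, N-δ — cost 9×9 + 5×3 = 96
  C (cap 11, load 10): N-α, N-β — cost 5×6 + 5×2 = 40
  Shipping 136, fixed 120 → total 256.
  Any other capacity-feasible assignment to {B, C} ships for at least 136.
Compare {A, B}: its best feasible assignment gives total 268.
Compare {A, C}: its best feasible assignment gives total 314.
Every other set of open sites that can feasibly serve all demand totals ≥ 268 even under its best assignment. Minimum: 256.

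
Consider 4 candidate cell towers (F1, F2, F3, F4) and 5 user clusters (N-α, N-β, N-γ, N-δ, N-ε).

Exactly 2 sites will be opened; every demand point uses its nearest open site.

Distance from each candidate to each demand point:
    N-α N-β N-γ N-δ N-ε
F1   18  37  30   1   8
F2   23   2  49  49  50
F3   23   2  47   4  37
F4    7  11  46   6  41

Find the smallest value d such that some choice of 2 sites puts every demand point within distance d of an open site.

Open {F1, F2}.
  Farthest demand point is N-γ at distance 30 (to F1); all others are ≤ 30.
With {F1, F3} the worst case is 30.
With {F1, F4} the worst case is 30.
No size-2 selection achieves below 30.

30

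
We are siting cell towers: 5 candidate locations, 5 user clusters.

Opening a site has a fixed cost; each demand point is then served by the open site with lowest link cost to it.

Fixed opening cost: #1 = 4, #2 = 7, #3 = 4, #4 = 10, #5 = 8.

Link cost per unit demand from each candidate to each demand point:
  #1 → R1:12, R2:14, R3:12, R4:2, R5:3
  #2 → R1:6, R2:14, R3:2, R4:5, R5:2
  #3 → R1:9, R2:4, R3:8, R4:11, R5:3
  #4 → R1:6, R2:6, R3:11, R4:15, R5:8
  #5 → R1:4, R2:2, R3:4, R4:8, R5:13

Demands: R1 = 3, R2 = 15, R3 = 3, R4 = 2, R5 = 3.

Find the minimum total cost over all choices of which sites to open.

Open {#1, #2, #5}: assign each demand point to its cheapest open site.
  R1→#5 3×4=12, R2→#5 15×2=30, R3→#2 3×2=6, R4→#1 2×2=4, R5→#2 3×2=6
  link cost 58, fixed 19 → total 77.
Compare {#1, #5}: link cost 67 + fixed 12 = 79.
Compare {#2, #5}: link cost 64 + fixed 15 = 79.
Compare {#1, #2, #3, #5}: link cost 58 + fixed 23 = 81.
All other subsets cost ≥ 79. Minimum total cost: 77.

77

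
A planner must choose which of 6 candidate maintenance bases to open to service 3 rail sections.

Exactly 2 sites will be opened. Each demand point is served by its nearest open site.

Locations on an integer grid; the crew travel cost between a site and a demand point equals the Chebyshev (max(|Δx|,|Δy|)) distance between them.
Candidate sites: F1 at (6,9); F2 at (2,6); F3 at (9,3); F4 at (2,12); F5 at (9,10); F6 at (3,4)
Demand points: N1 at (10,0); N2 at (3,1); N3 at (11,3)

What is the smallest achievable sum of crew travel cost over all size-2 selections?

Open {F3, F6}.
  N1→F3 3, N2→F6 3, N3→F3 2  ⇒ total 8.
Compare {F2, F3}: total 10.
Compare {F1, F3}: total 11.
No size-2 selection does better; minimum is 8.

8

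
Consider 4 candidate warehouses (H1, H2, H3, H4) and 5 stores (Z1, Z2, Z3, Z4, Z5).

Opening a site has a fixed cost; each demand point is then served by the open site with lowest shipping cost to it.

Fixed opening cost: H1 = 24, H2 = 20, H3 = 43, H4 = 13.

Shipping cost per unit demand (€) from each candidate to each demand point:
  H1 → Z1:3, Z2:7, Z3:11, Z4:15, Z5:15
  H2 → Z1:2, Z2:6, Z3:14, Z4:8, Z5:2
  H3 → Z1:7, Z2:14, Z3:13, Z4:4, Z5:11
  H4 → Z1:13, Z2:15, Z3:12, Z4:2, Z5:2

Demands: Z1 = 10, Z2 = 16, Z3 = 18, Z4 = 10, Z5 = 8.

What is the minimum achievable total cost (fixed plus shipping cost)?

401

Open {H2, H4}: assign each demand point to its cheapest open site.
  Z1→H2 10×2=20, Z2→H2 16×6=96, Z3→H4 18×12=216, Z4→H4 10×2=20, Z5→H2 8×2=16
  shipping cost 368, fixed 33 → total 401.
Compare {H1, H2, H4}: shipping cost 350 + fixed 57 = 407.
Compare {H1, H4}: shipping cost 376 + fixed 37 = 413.
Compare {H2, H3, H4}: shipping cost 368 + fixed 76 = 444.
All other subsets cost ≥ 407. Minimum total cost: 401.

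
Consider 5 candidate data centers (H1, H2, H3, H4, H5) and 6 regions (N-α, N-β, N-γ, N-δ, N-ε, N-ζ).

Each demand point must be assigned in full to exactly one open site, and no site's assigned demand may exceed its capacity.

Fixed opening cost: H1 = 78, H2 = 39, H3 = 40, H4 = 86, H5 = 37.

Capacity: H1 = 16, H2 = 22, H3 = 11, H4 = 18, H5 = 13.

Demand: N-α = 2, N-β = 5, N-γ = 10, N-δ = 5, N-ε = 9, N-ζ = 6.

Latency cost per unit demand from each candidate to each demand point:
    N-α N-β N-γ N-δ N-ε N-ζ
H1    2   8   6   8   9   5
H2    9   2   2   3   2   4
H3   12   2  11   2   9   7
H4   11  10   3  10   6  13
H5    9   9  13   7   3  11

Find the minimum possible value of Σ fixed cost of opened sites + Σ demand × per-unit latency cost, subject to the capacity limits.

Open {H2, H3, H5}; cheapest assignment that respects the capacities:
  H2 (cap 22, load 21): N-β, N-γ, N-ζ — cost 5×2 + 10×2 + 6×4 = 54
  H3 (cap 11, load 5): N-δ — cost 5×2 = 10
  H5 (cap 13, load 11): N-α, N-ε — cost 2×9 + 9×3 = 45
  Shipping 109, fixed 116 → total 225.
  Any other capacity-feasible assignment to {H2, H3, H5} ships for at least 109.
Compare {H1, H2, H3}: its best feasible assignment gives total 249.
Compare {H1, H2, H5}: its best feasible assignment gives total 260.
Every other set of open sites that can feasibly serve all demand totals ≥ 249 even under its best assignment. Minimum: 225.

225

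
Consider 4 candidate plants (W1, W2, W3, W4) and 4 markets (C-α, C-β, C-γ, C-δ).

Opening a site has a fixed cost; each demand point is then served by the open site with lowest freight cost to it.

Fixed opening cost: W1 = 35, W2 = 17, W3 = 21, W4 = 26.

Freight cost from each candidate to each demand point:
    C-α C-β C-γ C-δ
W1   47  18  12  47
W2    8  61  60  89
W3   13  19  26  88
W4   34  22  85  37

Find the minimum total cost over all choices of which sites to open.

137

Open {W1, W2}: assign each demand point to its cheapest open site.
  C-α→W2 8, C-β→W1 18, C-γ→W1 12, C-δ→W1 47
  freight cost 85, fixed 52 → total 137.
Compare {W3, W4}: freight cost 95 + fixed 47 = 142.
Compare {W1, W3}: freight cost 90 + fixed 56 = 146.
Compare {W1, W2, W4}: freight cost 75 + fixed 78 = 153.
All other subsets cost ≥ 142. Minimum total cost: 137.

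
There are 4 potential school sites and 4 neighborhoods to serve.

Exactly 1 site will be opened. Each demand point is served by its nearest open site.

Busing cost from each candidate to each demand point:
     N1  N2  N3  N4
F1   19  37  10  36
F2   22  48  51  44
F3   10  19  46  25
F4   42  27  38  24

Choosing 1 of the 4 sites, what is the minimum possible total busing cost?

100

Open {F3}.
  N1→F3 10, N2→F3 19, N3→F3 46, N4→F3 25  ⇒ total 100.
Compare {F1}: total 102.
Compare {F4}: total 131.
No size-1 selection does better; minimum is 100.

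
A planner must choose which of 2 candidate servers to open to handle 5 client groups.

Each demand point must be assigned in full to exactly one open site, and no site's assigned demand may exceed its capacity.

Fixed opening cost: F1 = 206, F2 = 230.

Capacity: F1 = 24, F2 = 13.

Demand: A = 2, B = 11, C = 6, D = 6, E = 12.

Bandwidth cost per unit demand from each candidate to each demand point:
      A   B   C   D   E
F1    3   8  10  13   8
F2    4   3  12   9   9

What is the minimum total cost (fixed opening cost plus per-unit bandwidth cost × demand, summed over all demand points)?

Open {F1, F2}; cheapest assignment that respects the capacities:
  F1 (cap 24, load 24): C, D, E — cost 6×10 + 6×13 + 12×8 = 234
  F2 (cap 13, load 13): A, B — cost 2×4 + 11×3 = 41
  Shipping 275, fixed 436 → total 711.
  Any other capacity-feasible assignment to {F1, F2} ships for at least 275.
Total demand is 37 and no other set of sites has combined capacity ≥ 37, so {F1, F2} is the only feasible choice of open sites. Minimum: 711.

711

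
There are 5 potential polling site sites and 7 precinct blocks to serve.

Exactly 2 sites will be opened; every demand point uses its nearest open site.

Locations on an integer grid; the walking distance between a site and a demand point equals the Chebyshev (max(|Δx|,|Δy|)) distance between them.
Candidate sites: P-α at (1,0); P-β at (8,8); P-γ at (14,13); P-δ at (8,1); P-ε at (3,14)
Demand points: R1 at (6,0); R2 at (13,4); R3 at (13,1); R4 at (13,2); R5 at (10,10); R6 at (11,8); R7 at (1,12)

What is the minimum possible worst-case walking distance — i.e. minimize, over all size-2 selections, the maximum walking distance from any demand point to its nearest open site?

7

Open {P-α, P-β}.
  Farthest demand point is R3 at walking distance 7 (to P-β); all others are ≤ 7.
With {P-β, P-δ} the worst case is 7.
With {P-δ, P-ε} the worst case is 7.
No size-2 selection achieves below 7.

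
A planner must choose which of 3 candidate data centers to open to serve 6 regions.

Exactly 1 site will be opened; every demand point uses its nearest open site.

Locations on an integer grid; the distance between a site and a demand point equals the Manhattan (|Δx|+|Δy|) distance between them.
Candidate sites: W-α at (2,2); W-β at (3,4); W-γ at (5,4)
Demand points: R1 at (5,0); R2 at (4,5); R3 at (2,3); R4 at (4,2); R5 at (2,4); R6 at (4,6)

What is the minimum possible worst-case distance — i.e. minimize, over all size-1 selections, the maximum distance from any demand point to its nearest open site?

Open {W-γ}.
  Farthest demand point is R1 at distance 4 (to W-γ); all others are ≤ 4.
With {W-α} the worst case is 6.
With {W-β} the worst case is 6.
No size-1 selection achieves below 4.

4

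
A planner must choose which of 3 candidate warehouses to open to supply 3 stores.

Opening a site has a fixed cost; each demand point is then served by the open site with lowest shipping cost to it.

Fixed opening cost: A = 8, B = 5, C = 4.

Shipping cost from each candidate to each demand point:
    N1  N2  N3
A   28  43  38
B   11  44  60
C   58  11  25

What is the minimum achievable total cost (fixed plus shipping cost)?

Open {B, C}: assign each demand point to its cheapest open site.
  N1→B 11, N2→C 11, N3→C 25
  shipping cost 47, fixed 9 → total 56.
Compare {A, B, C}: shipping cost 47 + fixed 17 = 64.
Compare {A, C}: shipping cost 64 + fixed 12 = 76.
Compare {C}: shipping cost 94 + fixed 4 = 98.
All other subsets cost ≥ 64. Minimum total cost: 56.

56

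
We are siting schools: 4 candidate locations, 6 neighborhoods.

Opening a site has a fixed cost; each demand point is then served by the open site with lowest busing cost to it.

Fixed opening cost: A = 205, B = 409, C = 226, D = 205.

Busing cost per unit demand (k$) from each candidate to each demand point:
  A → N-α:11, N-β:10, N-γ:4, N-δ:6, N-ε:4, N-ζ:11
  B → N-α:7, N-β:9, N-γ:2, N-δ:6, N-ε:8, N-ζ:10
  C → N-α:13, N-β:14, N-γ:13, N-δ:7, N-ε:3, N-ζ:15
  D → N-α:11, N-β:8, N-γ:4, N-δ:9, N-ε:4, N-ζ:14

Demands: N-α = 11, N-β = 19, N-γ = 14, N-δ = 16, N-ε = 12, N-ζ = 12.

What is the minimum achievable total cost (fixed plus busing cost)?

Open {A}: assign each demand point to its cheapest open site.
  N-α→A 11×11=121, N-β→A 19×10=190, N-γ→A 14×4=56, N-δ→A 16×6=96, N-ε→A 12×4=48, N-ζ→A 12×11=132
  busing cost 643, fixed 205 → total 848.
Compare {D}: busing cost 689 + fixed 205 = 894.
Compare {B}: busing cost 588 + fixed 409 = 997.
Compare {A, D}: busing cost 605 + fixed 410 = 1015.
All other subsets cost ≥ 894. Minimum total cost: 848.

848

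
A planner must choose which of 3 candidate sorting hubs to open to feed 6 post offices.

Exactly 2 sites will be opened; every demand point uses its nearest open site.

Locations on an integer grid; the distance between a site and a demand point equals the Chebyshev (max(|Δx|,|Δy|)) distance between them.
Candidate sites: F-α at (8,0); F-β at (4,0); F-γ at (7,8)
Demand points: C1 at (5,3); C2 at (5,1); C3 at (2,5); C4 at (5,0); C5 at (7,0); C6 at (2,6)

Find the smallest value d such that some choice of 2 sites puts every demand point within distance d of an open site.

Open {F-α, F-γ}.
  Farthest demand point is C3 at distance 5 (to F-γ); all others are ≤ 5.
With {F-β, F-γ} the worst case is 5.
With {F-α, F-β} the worst case is 6.
No size-2 selection achieves below 5.

5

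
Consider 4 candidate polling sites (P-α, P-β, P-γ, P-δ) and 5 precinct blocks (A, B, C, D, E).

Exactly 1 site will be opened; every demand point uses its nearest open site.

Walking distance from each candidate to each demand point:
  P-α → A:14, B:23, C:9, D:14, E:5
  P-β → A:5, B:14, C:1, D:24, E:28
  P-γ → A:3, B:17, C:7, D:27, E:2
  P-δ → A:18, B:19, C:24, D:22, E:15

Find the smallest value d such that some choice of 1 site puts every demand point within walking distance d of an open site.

Open {P-α}.
  Farthest demand point is B at walking distance 23 (to P-α); all others are ≤ 23.
With {P-δ} the worst case is 24.
With {P-γ} the worst case is 27.
No size-1 selection achieves below 23.

23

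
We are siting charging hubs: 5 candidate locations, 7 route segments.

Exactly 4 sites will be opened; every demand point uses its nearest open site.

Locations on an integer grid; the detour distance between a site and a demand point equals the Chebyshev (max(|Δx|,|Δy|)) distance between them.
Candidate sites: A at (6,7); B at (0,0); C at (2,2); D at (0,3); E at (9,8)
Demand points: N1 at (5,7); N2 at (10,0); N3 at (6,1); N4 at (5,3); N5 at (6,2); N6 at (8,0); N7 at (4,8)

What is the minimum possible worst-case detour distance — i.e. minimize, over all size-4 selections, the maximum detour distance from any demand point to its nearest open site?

Open {A, B, C, D}.
  Farthest demand point is N2 at detour distance 7 (to A); all others are ≤ 7.
With {A, B, C, E} the worst case is 7.
With {A, B, D, E} the worst case is 7.
No size-4 selection achieves below 7.

7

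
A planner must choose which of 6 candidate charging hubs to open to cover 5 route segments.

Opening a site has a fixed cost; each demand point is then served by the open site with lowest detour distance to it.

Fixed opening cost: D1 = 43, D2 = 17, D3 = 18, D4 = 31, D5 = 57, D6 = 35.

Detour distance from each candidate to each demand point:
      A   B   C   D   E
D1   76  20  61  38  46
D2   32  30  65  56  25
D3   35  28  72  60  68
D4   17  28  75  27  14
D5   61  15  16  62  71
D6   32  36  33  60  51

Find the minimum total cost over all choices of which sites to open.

Open {D4, D5}: assign each demand point to its cheapest open site.
  A→D4 17, B→D5 15, C→D5 16, D→D4 27, E→D4 14
  detour distance 89, fixed 88 → total 177.
Compare {D4, D6}: detour distance 119 + fixed 66 = 185.
Compare {D4}: detour distance 161 + fixed 31 = 192.
Compare {D2, D4, D5}: detour distance 89 + fixed 105 = 194.
All other subsets cost ≥ 185. Minimum total cost: 177.

177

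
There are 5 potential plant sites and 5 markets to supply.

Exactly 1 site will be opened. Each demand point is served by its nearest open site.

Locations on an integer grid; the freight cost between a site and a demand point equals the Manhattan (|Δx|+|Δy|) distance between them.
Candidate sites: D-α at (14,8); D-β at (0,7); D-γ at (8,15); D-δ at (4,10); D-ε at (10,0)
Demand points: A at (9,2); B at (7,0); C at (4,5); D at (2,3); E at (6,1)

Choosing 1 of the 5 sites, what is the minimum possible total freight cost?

33

Open {D-ε}.
  A→D-ε 3, B→D-ε 3, C→D-ε 11, D→D-ε 11, E→D-ε 5  ⇒ total 33.
Compare {D-δ}: total 51.
Compare {D-β}: total 52.
No size-1 selection does better; minimum is 33.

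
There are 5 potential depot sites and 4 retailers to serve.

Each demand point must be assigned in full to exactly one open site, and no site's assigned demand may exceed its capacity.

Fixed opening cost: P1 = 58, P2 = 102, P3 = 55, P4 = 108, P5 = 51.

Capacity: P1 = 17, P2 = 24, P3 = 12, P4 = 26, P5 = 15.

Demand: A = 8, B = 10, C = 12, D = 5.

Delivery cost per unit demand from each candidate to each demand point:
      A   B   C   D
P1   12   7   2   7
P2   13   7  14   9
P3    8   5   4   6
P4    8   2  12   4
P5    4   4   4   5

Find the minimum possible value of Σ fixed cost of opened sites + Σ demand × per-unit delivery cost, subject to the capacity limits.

294

Open {P1, P4}; cheapest assignment that respects the capacities:
  P1 (cap 17, load 12): C — cost 12×2 = 24
  P4 (cap 26, load 23): A, B, D — cost 8×8 + 10×2 + 5×4 = 104
  Shipping 128, fixed 166 → total 294.
  Any other capacity-feasible assignment to {P1, P4} ships for at least 128.
Compare {P1, P3, P5}: its best feasible assignment gives total 295.
Compare {P4, P5}: its best feasible assignment gives total 311.
Every other set of open sites that can feasibly serve all demand totals ≥ 295 even under its best assignment. Minimum: 294.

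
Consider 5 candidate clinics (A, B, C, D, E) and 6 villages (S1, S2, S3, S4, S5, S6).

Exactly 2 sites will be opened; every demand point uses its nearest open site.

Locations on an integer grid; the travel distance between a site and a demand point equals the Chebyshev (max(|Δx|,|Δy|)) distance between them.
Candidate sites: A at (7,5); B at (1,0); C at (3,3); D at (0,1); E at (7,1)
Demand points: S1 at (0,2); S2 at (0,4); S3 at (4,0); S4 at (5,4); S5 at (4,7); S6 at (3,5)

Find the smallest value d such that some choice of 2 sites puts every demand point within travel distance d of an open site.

Open {A, C}.
  Farthest demand point is S1 at travel distance 3 (to C); all others are ≤ 3.
With {A, B} the worst case is 4.
With {A, D} the worst case is 4.
No size-2 selection achieves below 3.

3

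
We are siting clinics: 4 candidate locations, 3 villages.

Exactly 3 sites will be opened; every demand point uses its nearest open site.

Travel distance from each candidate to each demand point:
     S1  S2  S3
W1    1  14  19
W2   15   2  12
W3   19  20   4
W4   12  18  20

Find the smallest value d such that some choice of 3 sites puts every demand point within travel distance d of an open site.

4

Open {W1, W2, W3}.
  Farthest demand point is S3 at travel distance 4 (to W3); all others are ≤ 4.
With {W1, W2, W4} the worst case is 12.
With {W2, W3, W4} the worst case is 12.
No size-3 selection achieves below 4.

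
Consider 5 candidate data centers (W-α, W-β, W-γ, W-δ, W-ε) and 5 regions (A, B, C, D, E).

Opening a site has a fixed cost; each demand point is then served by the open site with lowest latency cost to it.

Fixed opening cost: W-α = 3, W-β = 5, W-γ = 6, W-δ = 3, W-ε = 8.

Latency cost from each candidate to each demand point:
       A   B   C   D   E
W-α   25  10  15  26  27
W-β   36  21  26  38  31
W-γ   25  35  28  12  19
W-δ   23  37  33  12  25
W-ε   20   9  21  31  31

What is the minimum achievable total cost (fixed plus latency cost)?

90

Open {W-α, W-γ}: assign each demand point to its cheapest open site.
  A→W-α 25, B→W-α 10, C→W-α 15, D→W-γ 12, E→W-γ 19
  latency cost 81, fixed 9 → total 90.
Compare {W-α, W-δ}: latency cost 85 + fixed 6 = 91.
Compare {W-α, W-γ, W-δ}: latency cost 79 + fixed 12 = 91.
Compare {W-α, W-γ, W-ε}: latency cost 75 + fixed 17 = 92.
All other subsets cost ≥ 91. Minimum total cost: 90.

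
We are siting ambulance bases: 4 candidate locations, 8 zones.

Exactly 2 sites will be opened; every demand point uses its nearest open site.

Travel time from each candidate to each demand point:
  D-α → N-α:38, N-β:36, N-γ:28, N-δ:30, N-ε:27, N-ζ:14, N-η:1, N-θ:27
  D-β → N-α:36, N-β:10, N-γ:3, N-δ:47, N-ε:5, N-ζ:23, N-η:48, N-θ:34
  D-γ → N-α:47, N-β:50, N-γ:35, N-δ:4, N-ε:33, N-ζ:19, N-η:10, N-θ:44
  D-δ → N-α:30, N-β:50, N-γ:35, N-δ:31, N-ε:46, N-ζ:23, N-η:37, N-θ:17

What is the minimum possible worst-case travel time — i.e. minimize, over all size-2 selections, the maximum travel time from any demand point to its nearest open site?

Open {D-α, D-β}.
  Farthest demand point is N-α at travel time 36 (to D-β); all others are ≤ 36.
With {D-α, D-δ} the worst case is 36.
With {D-β, D-γ} the worst case is 36.
No size-2 selection achieves below 36.

36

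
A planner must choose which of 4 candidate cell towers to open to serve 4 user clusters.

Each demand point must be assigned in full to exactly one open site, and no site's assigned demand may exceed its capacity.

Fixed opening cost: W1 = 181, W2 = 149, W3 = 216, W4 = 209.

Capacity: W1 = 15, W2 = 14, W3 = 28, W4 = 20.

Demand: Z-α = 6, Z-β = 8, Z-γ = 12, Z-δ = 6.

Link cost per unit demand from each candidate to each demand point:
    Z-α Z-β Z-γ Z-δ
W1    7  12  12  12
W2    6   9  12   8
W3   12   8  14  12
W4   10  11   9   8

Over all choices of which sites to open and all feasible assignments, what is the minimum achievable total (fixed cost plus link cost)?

Open {W2, W4}; cheapest assignment that respects the capacities:
  W2 (cap 14, load 14): Z-α, Z-β — cost 6×6 + 8×9 = 108
  W4 (cap 20, load 18): Z-γ, Z-δ — cost 12×9 + 6×8 = 156
  Shipping 264, fixed 358 → total 622.
  Any other capacity-feasible assignment to {W2, W4} ships for at least 264.
Compare {W2, W3}: its best feasible assignment gives total 681.
Compare {W1, W4}: its best feasible assignment gives total 684.
Every other set of open sites that can feasibly serve all demand totals ≥ 681 even under its best assignment. Minimum: 622.

622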